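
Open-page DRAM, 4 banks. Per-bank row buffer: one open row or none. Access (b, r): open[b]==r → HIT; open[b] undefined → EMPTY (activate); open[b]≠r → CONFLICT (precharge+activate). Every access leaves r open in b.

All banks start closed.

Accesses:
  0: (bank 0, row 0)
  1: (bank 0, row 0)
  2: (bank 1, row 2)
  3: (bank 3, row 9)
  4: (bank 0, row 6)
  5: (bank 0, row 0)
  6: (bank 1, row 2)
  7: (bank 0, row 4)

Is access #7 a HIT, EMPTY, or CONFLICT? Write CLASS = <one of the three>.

CLASS = CONFLICT

step 0: bank0 None->0 [EMPTY]
step 1: bank0 0->0 [HIT]
step 2: bank1 None->2 [EMPTY]
step 3: bank3 None->9 [EMPTY]
step 4: bank0 0->6 [CONFLICT]
step 5: bank0 6->0 [CONFLICT]
step 6: bank1 2->2 [HIT]
step 7: bank0 0->4 [CONFLICT]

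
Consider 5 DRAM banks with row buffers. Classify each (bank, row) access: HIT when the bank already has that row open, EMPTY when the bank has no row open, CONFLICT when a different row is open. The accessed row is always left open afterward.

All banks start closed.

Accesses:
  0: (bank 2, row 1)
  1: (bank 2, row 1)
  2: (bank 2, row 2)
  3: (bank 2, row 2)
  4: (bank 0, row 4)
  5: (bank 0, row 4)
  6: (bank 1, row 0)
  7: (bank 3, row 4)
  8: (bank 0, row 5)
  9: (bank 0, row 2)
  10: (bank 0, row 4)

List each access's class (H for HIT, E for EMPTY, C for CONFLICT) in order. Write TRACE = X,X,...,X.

TRACE = E,H,C,H,E,H,E,E,C,C,C

#0 (2,1) E
#1 (2,1) H  (was 1)
#2 (2,2) C  (was 1)
#3 (2,2) H  (was 2)
#4 (0,4) E
#5 (0,4) H  (was 4)
#6 (1,0) E
#7 (3,4) E
#8 (0,5) C  (was 4)
#9 (0,2) C  (was 5)
#10 (0,4) C  (was 2)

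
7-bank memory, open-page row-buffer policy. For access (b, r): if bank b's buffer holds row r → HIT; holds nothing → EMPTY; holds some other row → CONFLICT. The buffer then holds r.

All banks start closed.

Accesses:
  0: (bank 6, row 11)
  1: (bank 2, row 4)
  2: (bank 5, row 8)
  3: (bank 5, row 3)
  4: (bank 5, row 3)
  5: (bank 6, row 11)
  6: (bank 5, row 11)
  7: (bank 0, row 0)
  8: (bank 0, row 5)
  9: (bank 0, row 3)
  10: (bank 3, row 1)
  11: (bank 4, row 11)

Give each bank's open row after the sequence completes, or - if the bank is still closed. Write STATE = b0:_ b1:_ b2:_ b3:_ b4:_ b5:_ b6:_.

0: bank 6 row 11 — prev None → EMPTY
1: bank 2 row 4 — prev None → EMPTY
2: bank 5 row 8 — prev None → EMPTY
3: bank 5 row 3 — prev 8 → CONFLICT
4: bank 5 row 3 — prev 3 → HIT
5: bank 6 row 11 — prev 11 → HIT
6: bank 5 row 11 — prev 3 → CONFLICT
7: bank 0 row 0 — prev None → EMPTY
8: bank 0 row 5 — prev 0 → CONFLICT
9: bank 0 row 3 — prev 5 → CONFLICT
10: bank 3 row 1 — prev None → EMPTY
11: bank 4 row 11 — prev None → EMPTY

STATE = b0:3 b1:- b2:4 b3:1 b4:11 b5:11 b6:11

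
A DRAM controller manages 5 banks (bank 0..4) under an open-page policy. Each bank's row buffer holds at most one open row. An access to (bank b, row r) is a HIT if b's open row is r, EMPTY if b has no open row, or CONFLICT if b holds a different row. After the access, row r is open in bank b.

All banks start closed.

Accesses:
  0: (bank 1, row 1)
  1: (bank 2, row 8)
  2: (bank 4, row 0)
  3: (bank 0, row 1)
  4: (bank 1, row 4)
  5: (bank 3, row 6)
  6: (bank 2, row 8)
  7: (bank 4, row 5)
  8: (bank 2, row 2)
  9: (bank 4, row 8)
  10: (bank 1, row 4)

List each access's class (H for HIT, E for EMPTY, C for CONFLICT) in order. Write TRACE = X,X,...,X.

0: bank 1 row 1 — prev None → EMPTY
1: bank 2 row 8 — prev None → EMPTY
2: bank 4 row 0 — prev None → EMPTY
3: bank 0 row 1 — prev None → EMPTY
4: bank 1 row 4 — prev 1 → CONFLICT
5: bank 3 row 6 — prev None → EMPTY
6: bank 2 row 8 — prev 8 → HIT
7: bank 4 row 5 — prev 0 → CONFLICT
8: bank 2 row 2 — prev 8 → CONFLICT
9: bank 4 row 8 — prev 5 → CONFLICT
10: bank 1 row 4 — prev 4 → HIT

TRACE = E,E,E,E,C,E,H,C,C,C,H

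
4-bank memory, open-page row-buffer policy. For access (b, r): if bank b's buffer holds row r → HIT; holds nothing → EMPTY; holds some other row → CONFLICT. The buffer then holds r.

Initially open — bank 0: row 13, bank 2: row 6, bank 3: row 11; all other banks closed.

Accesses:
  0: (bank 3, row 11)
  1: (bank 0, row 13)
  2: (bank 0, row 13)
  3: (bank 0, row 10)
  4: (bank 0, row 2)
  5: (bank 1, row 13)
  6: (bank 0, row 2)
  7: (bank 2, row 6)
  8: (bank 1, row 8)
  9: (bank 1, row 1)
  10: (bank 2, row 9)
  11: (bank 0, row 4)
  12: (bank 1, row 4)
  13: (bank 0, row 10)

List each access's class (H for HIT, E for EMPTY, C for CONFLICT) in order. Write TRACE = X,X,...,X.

step 0: bank3 11->11 [HIT]
step 1: bank0 13->13 [HIT]
step 2: bank0 13->13 [HIT]
step 3: bank0 13->10 [CONFLICT]
step 4: bank0 10->2 [CONFLICT]
step 5: bank1 None->13 [EMPTY]
step 6: bank0 2->2 [HIT]
step 7: bank2 6->6 [HIT]
step 8: bank1 13->8 [CONFLICT]
step 9: bank1 8->1 [CONFLICT]
step 10: bank2 6->9 [CONFLICT]
step 11: bank0 2->4 [CONFLICT]
step 12: bank1 1->4 [CONFLICT]
step 13: bank0 4->10 [CONFLICT]

TRACE = H,H,H,C,C,E,H,H,C,C,C,C,C,C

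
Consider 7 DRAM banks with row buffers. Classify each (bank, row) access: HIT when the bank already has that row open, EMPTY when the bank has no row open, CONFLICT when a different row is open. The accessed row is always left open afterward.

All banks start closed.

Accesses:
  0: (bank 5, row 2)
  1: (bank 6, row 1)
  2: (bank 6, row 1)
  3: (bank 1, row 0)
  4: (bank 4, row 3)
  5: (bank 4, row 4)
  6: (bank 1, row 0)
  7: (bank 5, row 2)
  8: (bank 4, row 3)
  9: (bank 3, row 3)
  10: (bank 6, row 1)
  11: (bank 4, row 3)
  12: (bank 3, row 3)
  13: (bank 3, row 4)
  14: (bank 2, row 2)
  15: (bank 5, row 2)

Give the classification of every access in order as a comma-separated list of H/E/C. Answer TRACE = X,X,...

0: bank 5 row 2 — prev None → EMPTY
1: bank 6 row 1 — prev None → EMPTY
2: bank 6 row 1 — prev 1 → HIT
3: bank 1 row 0 — prev None → EMPTY
4: bank 4 row 3 — prev None → EMPTY
5: bank 4 row 4 — prev 3 → CONFLICT
6: bank 1 row 0 — prev 0 → HIT
7: bank 5 row 2 — prev 2 → HIT
8: bank 4 row 3 — prev 4 → CONFLICT
9: bank 3 row 3 — prev None → EMPTY
10: bank 6 row 1 — prev 1 → HIT
11: bank 4 row 3 — prev 3 → HIT
12: bank 3 row 3 — prev 3 → HIT
13: bank 3 row 4 — prev 3 → CONFLICT
14: bank 2 row 2 — prev None → EMPTY
15: bank 5 row 2 — prev 2 → HIT

TRACE = E,E,H,E,E,C,H,H,C,E,H,H,H,C,E,H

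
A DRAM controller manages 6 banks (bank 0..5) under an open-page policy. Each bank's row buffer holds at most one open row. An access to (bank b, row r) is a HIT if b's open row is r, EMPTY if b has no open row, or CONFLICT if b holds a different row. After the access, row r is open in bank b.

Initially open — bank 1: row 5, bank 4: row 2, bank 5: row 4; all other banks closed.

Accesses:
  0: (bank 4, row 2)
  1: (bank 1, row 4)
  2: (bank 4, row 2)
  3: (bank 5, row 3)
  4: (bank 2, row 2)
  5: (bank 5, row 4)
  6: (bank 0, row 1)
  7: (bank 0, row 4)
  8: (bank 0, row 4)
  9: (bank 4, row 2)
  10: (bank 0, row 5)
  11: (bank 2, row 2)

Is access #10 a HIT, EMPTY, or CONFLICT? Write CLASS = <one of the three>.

step 0: bank4 2->2 [HIT]
step 1: bank1 5->4 [CONFLICT]
step 2: bank4 2->2 [HIT]
step 3: bank5 4->3 [CONFLICT]
step 4: bank2 None->2 [EMPTY]
step 5: bank5 3->4 [CONFLICT]
step 6: bank0 None->1 [EMPTY]
step 7: bank0 1->4 [CONFLICT]
step 8: bank0 4->4 [HIT]
step 9: bank4 2->2 [HIT]
step 10: bank0 4->5 [CONFLICT]
step 11: bank2 2->2 [HIT]

CLASS = CONFLICT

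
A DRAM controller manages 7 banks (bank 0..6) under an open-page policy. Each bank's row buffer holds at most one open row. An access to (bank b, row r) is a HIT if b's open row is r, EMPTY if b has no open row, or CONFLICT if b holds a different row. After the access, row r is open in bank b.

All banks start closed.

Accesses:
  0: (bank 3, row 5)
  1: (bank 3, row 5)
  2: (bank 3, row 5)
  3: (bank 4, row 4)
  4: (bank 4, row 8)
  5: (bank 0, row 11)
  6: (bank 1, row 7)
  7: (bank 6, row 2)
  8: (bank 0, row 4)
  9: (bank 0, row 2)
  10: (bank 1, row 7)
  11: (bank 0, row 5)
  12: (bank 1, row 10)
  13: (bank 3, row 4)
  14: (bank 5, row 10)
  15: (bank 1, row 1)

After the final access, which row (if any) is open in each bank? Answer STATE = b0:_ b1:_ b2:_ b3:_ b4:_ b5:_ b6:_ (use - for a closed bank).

#0 (3,5) E
#1 (3,5) H  (was 5)
#2 (3,5) H  (was 5)
#3 (4,4) E
#4 (4,8) C  (was 4)
#5 (0,11) E
#6 (1,7) E
#7 (6,2) E
#8 (0,4) C  (was 11)
#9 (0,2) C  (was 4)
#10 (1,7) H  (was 7)
#11 (0,5) C  (was 2)
#12 (1,10) C  (was 7)
#13 (3,4) C  (was 5)
#14 (5,10) E
#15 (1,1) C  (was 10)

STATE = b0:5 b1:1 b2:- b3:4 b4:8 b5:10 b6:2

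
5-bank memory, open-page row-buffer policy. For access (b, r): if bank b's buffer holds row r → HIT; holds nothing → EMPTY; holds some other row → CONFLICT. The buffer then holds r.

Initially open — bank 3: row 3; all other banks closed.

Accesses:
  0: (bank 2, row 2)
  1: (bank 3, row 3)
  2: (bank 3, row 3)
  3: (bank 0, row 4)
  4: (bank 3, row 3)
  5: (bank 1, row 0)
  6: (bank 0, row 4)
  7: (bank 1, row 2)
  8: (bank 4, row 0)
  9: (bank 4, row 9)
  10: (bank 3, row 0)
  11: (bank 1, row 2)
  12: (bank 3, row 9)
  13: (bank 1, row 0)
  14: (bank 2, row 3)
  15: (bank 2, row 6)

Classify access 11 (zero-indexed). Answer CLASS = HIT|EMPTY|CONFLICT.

CLASS = HIT

0: bank 2 row 2 — prev None → EMPTY
1: bank 3 row 3 — prev 3 → HIT
2: bank 3 row 3 — prev 3 → HIT
3: bank 0 row 4 — prev None → EMPTY
4: bank 3 row 3 — prev 3 → HIT
5: bank 1 row 0 — prev None → EMPTY
6: bank 0 row 4 — prev 4 → HIT
7: bank 1 row 2 — prev 0 → CONFLICT
8: bank 4 row 0 — prev None → EMPTY
9: bank 4 row 9 — prev 0 → CONFLICT
10: bank 3 row 0 — prev 3 → CONFLICT
11: bank 1 row 2 — prev 2 → HIT
12: bank 3 row 9 — prev 0 → CONFLICT
13: bank 1 row 0 — prev 2 → CONFLICT
14: bank 2 row 3 — prev 2 → CONFLICT
15: bank 2 row 6 — prev 3 → CONFLICT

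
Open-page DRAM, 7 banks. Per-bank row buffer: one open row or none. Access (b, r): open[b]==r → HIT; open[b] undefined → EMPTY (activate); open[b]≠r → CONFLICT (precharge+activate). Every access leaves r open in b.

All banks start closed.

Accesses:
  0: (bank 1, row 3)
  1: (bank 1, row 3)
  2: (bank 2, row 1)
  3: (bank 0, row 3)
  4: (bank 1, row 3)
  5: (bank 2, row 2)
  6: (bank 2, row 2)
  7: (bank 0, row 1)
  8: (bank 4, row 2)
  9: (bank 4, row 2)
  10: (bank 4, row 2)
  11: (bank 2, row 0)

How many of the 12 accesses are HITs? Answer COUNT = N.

step 0: bank1 None->3 [EMPTY]
step 1: bank1 3->3 [HIT]
step 2: bank2 None->1 [EMPTY]
step 3: bank0 None->3 [EMPTY]
step 4: bank1 3->3 [HIT]
step 5: bank2 1->2 [CONFLICT]
step 6: bank2 2->2 [HIT]
step 7: bank0 3->1 [CONFLICT]
step 8: bank4 None->2 [EMPTY]
step 9: bank4 2->2 [HIT]
step 10: bank4 2->2 [HIT]
step 11: bank2 2->0 [CONFLICT]

COUNT = 5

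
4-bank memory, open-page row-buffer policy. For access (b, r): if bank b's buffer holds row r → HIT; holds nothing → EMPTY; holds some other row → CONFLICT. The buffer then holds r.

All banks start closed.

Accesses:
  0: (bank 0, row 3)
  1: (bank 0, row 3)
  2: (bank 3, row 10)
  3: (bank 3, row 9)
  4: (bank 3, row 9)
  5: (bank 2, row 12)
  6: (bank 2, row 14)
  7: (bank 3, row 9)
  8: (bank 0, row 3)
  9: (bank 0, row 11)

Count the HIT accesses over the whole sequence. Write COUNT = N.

#0 (0,3) E
#1 (0,3) H  (was 3)
#2 (3,10) E
#3 (3,9) C  (was 10)
#4 (3,9) H  (was 9)
#5 (2,12) E
#6 (2,14) C  (was 12)
#7 (3,9) H  (was 9)
#8 (0,3) H  (was 3)
#9 (0,11) C  (was 3)

COUNT = 4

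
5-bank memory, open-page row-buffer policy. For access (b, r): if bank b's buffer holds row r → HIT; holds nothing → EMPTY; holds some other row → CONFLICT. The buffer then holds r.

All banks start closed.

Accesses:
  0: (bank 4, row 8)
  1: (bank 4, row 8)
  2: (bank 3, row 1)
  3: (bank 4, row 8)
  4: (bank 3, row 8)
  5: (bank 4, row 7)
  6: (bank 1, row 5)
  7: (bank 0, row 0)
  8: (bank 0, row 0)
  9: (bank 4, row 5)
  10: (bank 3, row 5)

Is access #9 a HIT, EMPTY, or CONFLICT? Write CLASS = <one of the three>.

step 0: bank4 None->8 [EMPTY]
step 1: bank4 8->8 [HIT]
step 2: bank3 None->1 [EMPTY]
step 3: bank4 8->8 [HIT]
step 4: bank3 1->8 [CONFLICT]
step 5: bank4 8->7 [CONFLICT]
step 6: bank1 None->5 [EMPTY]
step 7: bank0 None->0 [EMPTY]
step 8: bank0 0->0 [HIT]
step 9: bank4 7->5 [CONFLICT]
step 10: bank3 8->5 [CONFLICT]

CLASS = CONFLICT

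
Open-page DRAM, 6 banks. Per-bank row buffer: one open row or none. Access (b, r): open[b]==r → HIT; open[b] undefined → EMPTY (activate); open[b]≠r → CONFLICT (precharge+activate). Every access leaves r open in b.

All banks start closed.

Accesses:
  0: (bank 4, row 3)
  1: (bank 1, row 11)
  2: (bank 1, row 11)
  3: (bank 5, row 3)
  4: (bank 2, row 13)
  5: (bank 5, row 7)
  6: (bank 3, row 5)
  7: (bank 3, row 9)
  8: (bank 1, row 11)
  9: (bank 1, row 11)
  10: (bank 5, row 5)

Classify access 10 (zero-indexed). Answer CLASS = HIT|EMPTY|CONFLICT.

step 0: bank4 None->3 [EMPTY]
step 1: bank1 None->11 [EMPTY]
step 2: bank1 11->11 [HIT]
step 3: bank5 None->3 [EMPTY]
step 4: bank2 None->13 [EMPTY]
step 5: bank5 3->7 [CONFLICT]
step 6: bank3 None->5 [EMPTY]
step 7: bank3 5->9 [CONFLICT]
step 8: bank1 11->11 [HIT]
step 9: bank1 11->11 [HIT]
step 10: bank5 7->5 [CONFLICT]

CLASS = CONFLICT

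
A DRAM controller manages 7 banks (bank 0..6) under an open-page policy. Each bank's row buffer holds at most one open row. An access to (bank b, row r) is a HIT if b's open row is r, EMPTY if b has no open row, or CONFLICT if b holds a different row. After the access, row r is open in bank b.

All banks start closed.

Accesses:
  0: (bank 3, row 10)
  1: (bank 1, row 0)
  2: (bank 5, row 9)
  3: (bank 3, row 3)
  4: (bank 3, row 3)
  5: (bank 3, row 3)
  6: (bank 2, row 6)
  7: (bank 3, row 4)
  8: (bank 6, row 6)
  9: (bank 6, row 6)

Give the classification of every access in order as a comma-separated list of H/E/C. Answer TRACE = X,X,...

step 0: bank3 None->10 [EMPTY]
step 1: bank1 None->0 [EMPTY]
step 2: bank5 None->9 [EMPTY]
step 3: bank3 10->3 [CONFLICT]
step 4: bank3 3->3 [HIT]
step 5: bank3 3->3 [HIT]
step 6: bank2 None->6 [EMPTY]
step 7: bank3 3->4 [CONFLICT]
step 8: bank6 None->6 [EMPTY]
step 9: bank6 6->6 [HIT]

TRACE = E,E,E,C,H,H,E,C,E,H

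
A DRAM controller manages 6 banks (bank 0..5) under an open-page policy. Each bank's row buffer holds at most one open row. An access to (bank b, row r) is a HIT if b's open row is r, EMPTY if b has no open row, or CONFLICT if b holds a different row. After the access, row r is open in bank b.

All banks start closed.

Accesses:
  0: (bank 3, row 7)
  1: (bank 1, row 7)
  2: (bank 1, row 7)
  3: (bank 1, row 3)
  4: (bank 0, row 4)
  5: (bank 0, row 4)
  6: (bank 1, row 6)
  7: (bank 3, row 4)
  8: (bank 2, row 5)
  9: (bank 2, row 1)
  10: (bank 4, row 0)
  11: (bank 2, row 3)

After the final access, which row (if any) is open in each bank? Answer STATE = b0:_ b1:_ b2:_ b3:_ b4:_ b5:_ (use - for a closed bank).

STATE = b0:4 b1:6 b2:3 b3:4 b4:0 b5:-

step 0: bank3 None->7 [EMPTY]
step 1: bank1 None->7 [EMPTY]
step 2: bank1 7->7 [HIT]
step 3: bank1 7->3 [CONFLICT]
step 4: bank0 None->4 [EMPTY]
step 5: bank0 4->4 [HIT]
step 6: bank1 3->6 [CONFLICT]
step 7: bank3 7->4 [CONFLICT]
step 8: bank2 None->5 [EMPTY]
step 9: bank2 5->1 [CONFLICT]
step 10: bank4 None->0 [EMPTY]
step 11: bank2 1->3 [CONFLICT]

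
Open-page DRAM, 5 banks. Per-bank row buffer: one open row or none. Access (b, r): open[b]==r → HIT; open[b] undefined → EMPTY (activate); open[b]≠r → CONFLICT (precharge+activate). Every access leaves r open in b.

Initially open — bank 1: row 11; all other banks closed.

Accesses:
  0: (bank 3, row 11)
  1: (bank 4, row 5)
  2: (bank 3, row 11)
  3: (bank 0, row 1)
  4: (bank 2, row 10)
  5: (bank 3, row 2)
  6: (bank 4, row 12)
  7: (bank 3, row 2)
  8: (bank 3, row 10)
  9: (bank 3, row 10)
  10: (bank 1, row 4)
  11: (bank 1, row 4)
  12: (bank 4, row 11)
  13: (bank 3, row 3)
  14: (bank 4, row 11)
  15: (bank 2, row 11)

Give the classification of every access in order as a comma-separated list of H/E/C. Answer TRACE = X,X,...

#0 (3,11) E
#1 (4,5) E
#2 (3,11) H  (was 11)
#3 (0,1) E
#4 (2,10) E
#5 (3,2) C  (was 11)
#6 (4,12) C  (was 5)
#7 (3,2) H  (was 2)
#8 (3,10) C  (was 2)
#9 (3,10) H  (was 10)
#10 (1,4) C  (was 11)
#11 (1,4) H  (was 4)
#12 (4,11) C  (was 12)
#13 (3,3) C  (was 10)
#14 (4,11) H  (was 11)
#15 (2,11) C  (was 10)

TRACE = E,E,H,E,E,C,C,H,C,H,C,H,C,C,H,C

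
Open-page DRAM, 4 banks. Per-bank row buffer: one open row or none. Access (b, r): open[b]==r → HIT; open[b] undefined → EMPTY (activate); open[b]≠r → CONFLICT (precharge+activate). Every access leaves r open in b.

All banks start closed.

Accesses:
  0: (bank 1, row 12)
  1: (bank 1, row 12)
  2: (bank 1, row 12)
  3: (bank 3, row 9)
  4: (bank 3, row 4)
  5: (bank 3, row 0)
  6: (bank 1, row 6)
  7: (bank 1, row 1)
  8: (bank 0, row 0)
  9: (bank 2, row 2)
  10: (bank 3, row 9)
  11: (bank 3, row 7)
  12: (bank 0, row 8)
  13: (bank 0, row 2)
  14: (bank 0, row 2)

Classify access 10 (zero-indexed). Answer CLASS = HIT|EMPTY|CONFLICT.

0: bank 1 row 12 — prev None → EMPTY
1: bank 1 row 12 — prev 12 → HIT
2: bank 1 row 12 — prev 12 → HIT
3: bank 3 row 9 — prev None → EMPTY
4: bank 3 row 4 — prev 9 → CONFLICT
5: bank 3 row 0 — prev 4 → CONFLICT
6: bank 1 row 6 — prev 12 → CONFLICT
7: bank 1 row 1 — prev 6 → CONFLICT
8: bank 0 row 0 — prev None → EMPTY
9: bank 2 row 2 — prev None → EMPTY
10: bank 3 row 9 — prev 0 → CONFLICT
11: bank 3 row 7 — prev 9 → CONFLICT
12: bank 0 row 8 — prev 0 → CONFLICT
13: bank 0 row 2 — prev 8 → CONFLICT
14: bank 0 row 2 — prev 2 → HIT

CLASS = CONFLICT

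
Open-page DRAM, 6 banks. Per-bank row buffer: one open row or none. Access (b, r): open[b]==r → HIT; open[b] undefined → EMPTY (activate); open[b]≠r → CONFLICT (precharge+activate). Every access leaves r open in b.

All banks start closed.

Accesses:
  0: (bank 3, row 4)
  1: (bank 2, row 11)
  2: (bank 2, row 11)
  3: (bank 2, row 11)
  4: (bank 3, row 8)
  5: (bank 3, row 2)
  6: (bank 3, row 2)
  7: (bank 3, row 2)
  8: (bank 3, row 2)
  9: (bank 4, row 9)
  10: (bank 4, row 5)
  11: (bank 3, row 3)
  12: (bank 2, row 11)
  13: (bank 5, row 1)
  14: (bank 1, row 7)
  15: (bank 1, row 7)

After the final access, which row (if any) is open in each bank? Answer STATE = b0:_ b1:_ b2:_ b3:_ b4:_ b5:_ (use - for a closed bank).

0: bank 3 row 4 — prev None → EMPTY
1: bank 2 row 11 — prev None → EMPTY
2: bank 2 row 11 — prev 11 → HIT
3: bank 2 row 11 — prev 11 → HIT
4: bank 3 row 8 — prev 4 → CONFLICT
5: bank 3 row 2 — prev 8 → CONFLICT
6: bank 3 row 2 — prev 2 → HIT
7: bank 3 row 2 — prev 2 → HIT
8: bank 3 row 2 — prev 2 → HIT
9: bank 4 row 9 — prev None → EMPTY
10: bank 4 row 5 — prev 9 → CONFLICT
11: bank 3 row 3 — prev 2 → CONFLICT
12: bank 2 row 11 — prev 11 → HIT
13: bank 5 row 1 — prev None → EMPTY
14: bank 1 row 7 — prev None → EMPTY
15: bank 1 row 7 — prev 7 → HIT

STATE = b0:- b1:7 b2:11 b3:3 b4:5 b5:1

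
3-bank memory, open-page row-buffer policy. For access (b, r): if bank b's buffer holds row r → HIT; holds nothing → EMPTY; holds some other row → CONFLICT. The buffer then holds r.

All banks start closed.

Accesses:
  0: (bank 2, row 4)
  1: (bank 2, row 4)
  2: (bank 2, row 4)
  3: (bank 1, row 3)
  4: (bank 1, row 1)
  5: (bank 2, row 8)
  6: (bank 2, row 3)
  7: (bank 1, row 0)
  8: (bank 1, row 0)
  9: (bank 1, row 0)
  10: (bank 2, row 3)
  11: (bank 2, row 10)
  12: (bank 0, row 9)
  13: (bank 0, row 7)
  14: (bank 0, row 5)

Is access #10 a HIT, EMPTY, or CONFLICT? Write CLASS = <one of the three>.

step 0: bank2 None->4 [EMPTY]
step 1: bank2 4->4 [HIT]
step 2: bank2 4->4 [HIT]
step 3: bank1 None->3 [EMPTY]
step 4: bank1 3->1 [CONFLICT]
step 5: bank2 4->8 [CONFLICT]
step 6: bank2 8->3 [CONFLICT]
step 7: bank1 1->0 [CONFLICT]
step 8: bank1 0->0 [HIT]
step 9: bank1 0->0 [HIT]
step 10: bank2 3->3 [HIT]
step 11: bank2 3->10 [CONFLICT]
step 12: bank0 None->9 [EMPTY]
step 13: bank0 9->7 [CONFLICT]
step 14: bank0 7->5 [CONFLICT]

CLASS = HIT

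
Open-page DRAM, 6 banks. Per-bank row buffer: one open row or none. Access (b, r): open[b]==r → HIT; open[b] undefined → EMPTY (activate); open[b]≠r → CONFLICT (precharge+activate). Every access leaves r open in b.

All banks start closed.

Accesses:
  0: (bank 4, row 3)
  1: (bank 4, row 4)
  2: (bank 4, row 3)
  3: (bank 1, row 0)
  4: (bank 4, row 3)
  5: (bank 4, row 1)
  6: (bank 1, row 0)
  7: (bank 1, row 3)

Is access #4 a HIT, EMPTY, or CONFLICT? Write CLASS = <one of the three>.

0: bank 4 row 3 — prev None → EMPTY
1: bank 4 row 4 — prev 3 → CONFLICT
2: bank 4 row 3 — prev 4 → CONFLICT
3: bank 1 row 0 — prev None → EMPTY
4: bank 4 row 3 — prev 3 → HIT
5: bank 4 row 1 — prev 3 → CONFLICT
6: bank 1 row 0 — prev 0 → HIT
7: bank 1 row 3 — prev 0 → CONFLICT

CLASS = HIT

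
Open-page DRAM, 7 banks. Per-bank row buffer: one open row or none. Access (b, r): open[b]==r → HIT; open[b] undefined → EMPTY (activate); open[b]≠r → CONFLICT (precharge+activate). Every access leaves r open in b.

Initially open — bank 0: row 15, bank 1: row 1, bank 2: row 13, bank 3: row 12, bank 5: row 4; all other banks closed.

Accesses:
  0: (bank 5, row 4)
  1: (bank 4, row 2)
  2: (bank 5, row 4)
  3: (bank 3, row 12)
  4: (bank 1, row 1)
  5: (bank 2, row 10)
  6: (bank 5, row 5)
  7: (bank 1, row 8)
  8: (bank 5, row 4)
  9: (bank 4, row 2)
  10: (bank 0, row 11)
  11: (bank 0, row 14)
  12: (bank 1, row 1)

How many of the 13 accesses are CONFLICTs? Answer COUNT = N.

COUNT = 7

step 0: bank5 4->4 [HIT]
step 1: bank4 None->2 [EMPTY]
step 2: bank5 4->4 [HIT]
step 3: bank3 12->12 [HIT]
step 4: bank1 1->1 [HIT]
step 5: bank2 13->10 [CONFLICT]
step 6: bank5 4->5 [CONFLICT]
step 7: bank1 1->8 [CONFLICT]
step 8: bank5 5->4 [CONFLICT]
step 9: bank4 2->2 [HIT]
step 10: bank0 15->11 [CONFLICT]
step 11: bank0 11->14 [CONFLICT]
step 12: bank1 8->1 [CONFLICT]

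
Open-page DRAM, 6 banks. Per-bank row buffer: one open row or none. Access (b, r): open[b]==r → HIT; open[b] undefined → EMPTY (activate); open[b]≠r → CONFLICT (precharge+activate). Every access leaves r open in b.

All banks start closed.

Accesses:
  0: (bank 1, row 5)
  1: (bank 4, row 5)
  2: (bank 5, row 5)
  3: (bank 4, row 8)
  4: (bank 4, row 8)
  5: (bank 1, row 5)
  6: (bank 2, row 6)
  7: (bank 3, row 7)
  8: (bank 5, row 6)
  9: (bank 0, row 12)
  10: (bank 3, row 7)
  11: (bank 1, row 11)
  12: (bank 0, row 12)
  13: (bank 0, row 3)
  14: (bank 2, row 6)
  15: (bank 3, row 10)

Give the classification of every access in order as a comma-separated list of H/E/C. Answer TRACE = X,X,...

step 0: bank1 None->5 [EMPTY]
step 1: bank4 None->5 [EMPTY]
step 2: bank5 None->5 [EMPTY]
step 3: bank4 5->8 [CONFLICT]
step 4: bank4 8->8 [HIT]
step 5: bank1 5->5 [HIT]
step 6: bank2 None->6 [EMPTY]
step 7: bank3 None->7 [EMPTY]
step 8: bank5 5->6 [CONFLICT]
step 9: bank0 None->12 [EMPTY]
step 10: bank3 7->7 [HIT]
step 11: bank1 5->11 [CONFLICT]
step 12: bank0 12->12 [HIT]
step 13: bank0 12->3 [CONFLICT]
step 14: bank2 6->6 [HIT]
step 15: bank3 7->10 [CONFLICT]

TRACE = E,E,E,C,H,H,E,E,C,E,H,C,H,C,H,C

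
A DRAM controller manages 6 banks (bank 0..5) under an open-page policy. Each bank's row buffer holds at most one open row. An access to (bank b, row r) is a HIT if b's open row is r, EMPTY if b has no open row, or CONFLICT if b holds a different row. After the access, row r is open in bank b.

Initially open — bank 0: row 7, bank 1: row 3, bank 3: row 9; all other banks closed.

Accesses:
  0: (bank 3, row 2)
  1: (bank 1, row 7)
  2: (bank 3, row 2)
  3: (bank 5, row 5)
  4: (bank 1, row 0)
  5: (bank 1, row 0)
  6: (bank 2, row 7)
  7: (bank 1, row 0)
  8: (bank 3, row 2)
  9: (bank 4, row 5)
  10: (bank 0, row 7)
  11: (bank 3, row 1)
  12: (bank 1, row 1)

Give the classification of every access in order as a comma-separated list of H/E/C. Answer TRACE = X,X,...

#0 (3,2) C  (was 9)
#1 (1,7) C  (was 3)
#2 (3,2) H  (was 2)
#3 (5,5) E
#4 (1,0) C  (was 7)
#5 (1,0) H  (was 0)
#6 (2,7) E
#7 (1,0) H  (was 0)
#8 (3,2) H  (was 2)
#9 (4,5) E
#10 (0,7) H  (was 7)
#11 (3,1) C  (was 2)
#12 (1,1) C  (was 0)

TRACE = C,C,H,E,C,H,E,H,H,E,H,C,C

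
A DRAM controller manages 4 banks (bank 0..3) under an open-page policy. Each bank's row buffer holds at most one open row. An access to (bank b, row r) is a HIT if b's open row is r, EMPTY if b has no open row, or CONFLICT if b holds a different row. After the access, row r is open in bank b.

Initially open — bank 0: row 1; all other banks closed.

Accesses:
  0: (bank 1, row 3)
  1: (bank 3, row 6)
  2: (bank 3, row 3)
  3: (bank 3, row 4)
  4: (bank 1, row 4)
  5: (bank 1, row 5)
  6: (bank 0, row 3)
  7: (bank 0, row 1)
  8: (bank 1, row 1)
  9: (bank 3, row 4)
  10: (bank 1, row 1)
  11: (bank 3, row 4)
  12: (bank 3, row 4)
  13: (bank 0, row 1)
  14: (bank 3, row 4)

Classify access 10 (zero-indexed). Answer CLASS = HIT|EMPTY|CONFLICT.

CLASS = HIT

#0 (1,3) E
#1 (3,6) E
#2 (3,3) C  (was 6)
#3 (3,4) C  (was 3)
#4 (1,4) C  (was 3)
#5 (1,5) C  (was 4)
#6 (0,3) C  (was 1)
#7 (0,1) C  (was 3)
#8 (1,1) C  (was 5)
#9 (3,4) H  (was 4)
#10 (1,1) H  (was 1)
#11 (3,4) H  (was 4)
#12 (3,4) H  (was 4)
#13 (0,1) H  (was 1)
#14 (3,4) H  (was 4)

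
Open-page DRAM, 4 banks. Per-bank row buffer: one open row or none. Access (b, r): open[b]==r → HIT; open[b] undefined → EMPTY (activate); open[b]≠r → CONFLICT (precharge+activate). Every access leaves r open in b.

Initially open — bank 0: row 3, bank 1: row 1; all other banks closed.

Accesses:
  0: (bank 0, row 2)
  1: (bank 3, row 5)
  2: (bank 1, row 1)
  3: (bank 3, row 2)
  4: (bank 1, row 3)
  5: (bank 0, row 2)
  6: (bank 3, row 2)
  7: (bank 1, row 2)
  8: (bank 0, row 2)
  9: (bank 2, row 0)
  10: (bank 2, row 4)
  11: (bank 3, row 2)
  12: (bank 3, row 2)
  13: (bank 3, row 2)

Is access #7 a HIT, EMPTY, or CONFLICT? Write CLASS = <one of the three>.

CLASS = CONFLICT

step 0: bank0 3->2 [CONFLICT]
step 1: bank3 None->5 [EMPTY]
step 2: bank1 1->1 [HIT]
step 3: bank3 5->2 [CONFLICT]
step 4: bank1 1->3 [CONFLICT]
step 5: bank0 2->2 [HIT]
step 6: bank3 2->2 [HIT]
step 7: bank1 3->2 [CONFLICT]
step 8: bank0 2->2 [HIT]
step 9: bank2 None->0 [EMPTY]
step 10: bank2 0->4 [CONFLICT]
step 11: bank3 2->2 [HIT]
step 12: bank3 2->2 [HIT]
step 13: bank3 2->2 [HIT]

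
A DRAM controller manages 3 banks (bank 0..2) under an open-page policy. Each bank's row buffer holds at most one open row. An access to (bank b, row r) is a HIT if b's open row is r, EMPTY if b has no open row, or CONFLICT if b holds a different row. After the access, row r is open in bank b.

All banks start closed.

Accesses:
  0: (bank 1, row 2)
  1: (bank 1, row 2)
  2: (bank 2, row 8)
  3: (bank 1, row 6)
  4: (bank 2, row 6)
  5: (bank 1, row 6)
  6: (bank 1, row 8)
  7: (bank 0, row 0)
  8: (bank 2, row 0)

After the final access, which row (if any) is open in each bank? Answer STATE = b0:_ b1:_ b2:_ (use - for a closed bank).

STATE = b0:0 b1:8 b2:0

0: bank 1 row 2 — prev None → EMPTY
1: bank 1 row 2 — prev 2 → HIT
2: bank 2 row 8 — prev None → EMPTY
3: bank 1 row 6 — prev 2 → CONFLICT
4: bank 2 row 6 — prev 8 → CONFLICT
5: bank 1 row 6 — prev 6 → HIT
6: bank 1 row 8 — prev 6 → CONFLICT
7: bank 0 row 0 — prev None → EMPTY
8: bank 2 row 0 — prev 6 → CONFLICT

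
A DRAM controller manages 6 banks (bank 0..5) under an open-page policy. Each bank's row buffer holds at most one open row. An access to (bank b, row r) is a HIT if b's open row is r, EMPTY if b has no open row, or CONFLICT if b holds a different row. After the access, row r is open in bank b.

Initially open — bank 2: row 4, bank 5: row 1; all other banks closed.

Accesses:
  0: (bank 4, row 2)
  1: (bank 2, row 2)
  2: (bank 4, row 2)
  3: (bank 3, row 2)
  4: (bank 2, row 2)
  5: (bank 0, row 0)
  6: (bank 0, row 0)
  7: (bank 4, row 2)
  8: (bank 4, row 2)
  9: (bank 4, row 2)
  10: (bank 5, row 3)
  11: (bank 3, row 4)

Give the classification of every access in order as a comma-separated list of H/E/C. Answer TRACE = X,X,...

TRACE = E,C,H,E,H,E,H,H,H,H,C,C

step 0: bank4 None->2 [EMPTY]
step 1: bank2 4->2 [CONFLICT]
step 2: bank4 2->2 [HIT]
step 3: bank3 None->2 [EMPTY]
step 4: bank2 2->2 [HIT]
step 5: bank0 None->0 [EMPTY]
step 6: bank0 0->0 [HIT]
step 7: bank4 2->2 [HIT]
step 8: bank4 2->2 [HIT]
step 9: bank4 2->2 [HIT]
step 10: bank5 1->3 [CONFLICT]
step 11: bank3 2->4 [CONFLICT]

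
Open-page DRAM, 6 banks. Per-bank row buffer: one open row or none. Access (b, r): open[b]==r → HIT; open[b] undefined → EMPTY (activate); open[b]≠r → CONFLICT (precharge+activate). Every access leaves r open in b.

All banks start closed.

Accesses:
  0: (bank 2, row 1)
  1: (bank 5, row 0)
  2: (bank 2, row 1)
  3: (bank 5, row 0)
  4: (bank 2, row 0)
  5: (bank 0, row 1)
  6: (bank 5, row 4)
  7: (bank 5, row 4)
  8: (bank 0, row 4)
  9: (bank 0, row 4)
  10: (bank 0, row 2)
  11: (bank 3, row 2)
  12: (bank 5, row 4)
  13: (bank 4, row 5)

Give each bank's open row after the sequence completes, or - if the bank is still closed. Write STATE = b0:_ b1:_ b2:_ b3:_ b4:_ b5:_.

STATE = b0:2 b1:- b2:0 b3:2 b4:5 b5:4

step 0: bank2 None->1 [EMPTY]
step 1: bank5 None->0 [EMPTY]
step 2: bank2 1->1 [HIT]
step 3: bank5 0->0 [HIT]
step 4: bank2 1->0 [CONFLICT]
step 5: bank0 None->1 [EMPTY]
step 6: bank5 0->4 [CONFLICT]
step 7: bank5 4->4 [HIT]
step 8: bank0 1->4 [CONFLICT]
step 9: bank0 4->4 [HIT]
step 10: bank0 4->2 [CONFLICT]
step 11: bank3 None->2 [EMPTY]
step 12: bank5 4->4 [HIT]
step 13: bank4 None->5 [EMPTY]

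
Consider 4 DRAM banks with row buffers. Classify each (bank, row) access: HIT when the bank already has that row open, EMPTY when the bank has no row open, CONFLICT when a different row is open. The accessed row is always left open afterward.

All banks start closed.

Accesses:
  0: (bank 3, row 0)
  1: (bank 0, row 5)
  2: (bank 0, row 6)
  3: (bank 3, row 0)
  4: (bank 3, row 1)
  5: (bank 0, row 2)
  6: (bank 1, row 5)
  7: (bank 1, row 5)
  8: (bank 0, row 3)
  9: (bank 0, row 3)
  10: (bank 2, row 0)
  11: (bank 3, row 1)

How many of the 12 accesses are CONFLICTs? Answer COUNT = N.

  [0] b3 r0: no row ⇒ E
  [1] b0 r5: no row ⇒ E
  [2] b0 r6: had r5 ⇒ C
  [3] b3 r0: had r0 ⇒ H
  [4] b3 r1: had r0 ⇒ C
  [5] b0 r2: had r6 ⇒ C
  [6] b1 r5: no row ⇒ E
  [7] b1 r5: had r5 ⇒ H
  [8] b0 r3: had r2 ⇒ C
  [9] b0 r3: had r3 ⇒ H
  [10] b2 r0: no row ⇒ E
  [11] b3 r1: had r1 ⇒ H

COUNT = 4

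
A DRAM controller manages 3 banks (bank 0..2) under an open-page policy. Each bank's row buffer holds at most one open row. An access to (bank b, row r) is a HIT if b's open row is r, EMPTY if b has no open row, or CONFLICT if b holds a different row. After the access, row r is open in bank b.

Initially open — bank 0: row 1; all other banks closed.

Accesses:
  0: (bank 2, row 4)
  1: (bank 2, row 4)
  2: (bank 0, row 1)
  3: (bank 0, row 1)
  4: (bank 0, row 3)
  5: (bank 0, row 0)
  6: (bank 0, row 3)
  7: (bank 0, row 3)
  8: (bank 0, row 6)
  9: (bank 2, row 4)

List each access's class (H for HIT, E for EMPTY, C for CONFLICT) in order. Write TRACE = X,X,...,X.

#0 (2,4) E
#1 (2,4) H  (was 4)
#2 (0,1) H  (was 1)
#3 (0,1) H  (was 1)
#4 (0,3) C  (was 1)
#5 (0,0) C  (was 3)
#6 (0,3) C  (was 0)
#7 (0,3) H  (was 3)
#8 (0,6) C  (was 3)
#9 (2,4) H  (was 4)

TRACE = E,H,H,H,C,C,C,H,C,H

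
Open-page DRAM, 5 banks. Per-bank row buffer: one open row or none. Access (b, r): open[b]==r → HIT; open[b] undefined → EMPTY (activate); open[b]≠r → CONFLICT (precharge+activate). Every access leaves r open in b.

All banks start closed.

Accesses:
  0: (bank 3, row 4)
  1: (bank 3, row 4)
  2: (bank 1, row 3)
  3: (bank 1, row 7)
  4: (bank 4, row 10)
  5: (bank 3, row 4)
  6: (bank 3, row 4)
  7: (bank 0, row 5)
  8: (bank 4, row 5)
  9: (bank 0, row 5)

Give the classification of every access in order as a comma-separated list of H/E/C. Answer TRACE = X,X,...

step 0: bank3 None->4 [EMPTY]
step 1: bank3 4->4 [HIT]
step 2: bank1 None->3 [EMPTY]
step 3: bank1 3->7 [CONFLICT]
step 4: bank4 None->10 [EMPTY]
step 5: bank3 4->4 [HIT]
step 6: bank3 4->4 [HIT]
step 7: bank0 None->5 [EMPTY]
step 8: bank4 10->5 [CONFLICT]
step 9: bank0 5->5 [HIT]

TRACE = E,H,E,C,E,H,H,E,C,H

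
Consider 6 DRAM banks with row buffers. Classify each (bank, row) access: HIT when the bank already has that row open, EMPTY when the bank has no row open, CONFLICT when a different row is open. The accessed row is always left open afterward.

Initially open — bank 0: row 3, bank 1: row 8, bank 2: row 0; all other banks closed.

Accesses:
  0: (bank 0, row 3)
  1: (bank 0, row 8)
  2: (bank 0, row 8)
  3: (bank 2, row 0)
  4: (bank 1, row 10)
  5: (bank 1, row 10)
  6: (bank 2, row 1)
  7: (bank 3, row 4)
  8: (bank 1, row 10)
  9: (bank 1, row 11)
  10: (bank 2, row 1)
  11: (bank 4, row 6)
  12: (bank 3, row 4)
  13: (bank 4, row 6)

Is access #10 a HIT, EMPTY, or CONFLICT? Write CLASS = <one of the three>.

CLASS = HIT

step 0: bank0 3->3 [HIT]
step 1: bank0 3->8 [CONFLICT]
step 2: bank0 8->8 [HIT]
step 3: bank2 0->0 [HIT]
step 4: bank1 8->10 [CONFLICT]
step 5: bank1 10->10 [HIT]
step 6: bank2 0->1 [CONFLICT]
step 7: bank3 None->4 [EMPTY]
step 8: bank1 10->10 [HIT]
step 9: bank1 10->11 [CONFLICT]
step 10: bank2 1->1 [HIT]
step 11: bank4 None->6 [EMPTY]
step 12: bank3 4->4 [HIT]
step 13: bank4 6->6 [HIT]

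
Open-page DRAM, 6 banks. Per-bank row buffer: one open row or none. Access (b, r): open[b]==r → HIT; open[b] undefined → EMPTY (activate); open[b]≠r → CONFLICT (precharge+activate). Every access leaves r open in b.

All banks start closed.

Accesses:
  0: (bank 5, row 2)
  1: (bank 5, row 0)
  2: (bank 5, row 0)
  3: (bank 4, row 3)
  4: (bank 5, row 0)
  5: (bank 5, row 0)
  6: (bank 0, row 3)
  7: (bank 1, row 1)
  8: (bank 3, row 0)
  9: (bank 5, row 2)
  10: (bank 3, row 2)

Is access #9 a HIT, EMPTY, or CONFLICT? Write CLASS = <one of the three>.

0: bank 5 row 2 — prev None → EMPTY
1: bank 5 row 0 — prev 2 → CONFLICT
2: bank 5 row 0 — prev 0 → HIT
3: bank 4 row 3 — prev None → EMPTY
4: bank 5 row 0 — prev 0 → HIT
5: bank 5 row 0 — prev 0 → HIT
6: bank 0 row 3 — prev None → EMPTY
7: bank 1 row 1 — prev None → EMPTY
8: bank 3 row 0 — prev None → EMPTY
9: bank 5 row 2 — prev 0 → CONFLICT
10: bank 3 row 2 — prev 0 → CONFLICT

CLASS = CONFLICT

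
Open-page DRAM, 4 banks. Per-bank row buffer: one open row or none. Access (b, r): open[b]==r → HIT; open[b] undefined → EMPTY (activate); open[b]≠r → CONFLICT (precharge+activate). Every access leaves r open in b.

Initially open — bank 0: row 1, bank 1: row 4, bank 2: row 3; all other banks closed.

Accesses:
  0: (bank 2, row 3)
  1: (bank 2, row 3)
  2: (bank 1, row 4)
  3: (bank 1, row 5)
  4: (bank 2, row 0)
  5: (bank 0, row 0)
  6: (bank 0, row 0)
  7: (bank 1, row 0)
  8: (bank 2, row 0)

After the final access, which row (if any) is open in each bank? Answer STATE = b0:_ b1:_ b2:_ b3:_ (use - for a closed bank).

#0 (2,3) H  (was 3)
#1 (2,3) H  (was 3)
#2 (1,4) H  (was 4)
#3 (1,5) C  (was 4)
#4 (2,0) C  (was 3)
#5 (0,0) C  (was 1)
#6 (0,0) H  (was 0)
#7 (1,0) C  (was 5)
#8 (2,0) H  (was 0)

STATE = b0:0 b1:0 b2:0 b3:-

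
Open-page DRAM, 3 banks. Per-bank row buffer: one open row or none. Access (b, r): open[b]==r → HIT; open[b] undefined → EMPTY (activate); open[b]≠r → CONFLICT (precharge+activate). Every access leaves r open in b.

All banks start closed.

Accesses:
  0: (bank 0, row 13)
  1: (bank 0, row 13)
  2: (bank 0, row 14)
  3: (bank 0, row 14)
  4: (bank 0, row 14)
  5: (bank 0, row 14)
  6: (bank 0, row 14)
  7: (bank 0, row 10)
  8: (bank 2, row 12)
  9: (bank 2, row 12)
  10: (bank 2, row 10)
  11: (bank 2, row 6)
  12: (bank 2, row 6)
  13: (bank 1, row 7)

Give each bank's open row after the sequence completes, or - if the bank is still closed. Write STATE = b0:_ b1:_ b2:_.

STATE = b0:10 b1:7 b2:6

0: bank 0 row 13 — prev None → EMPTY
1: bank 0 row 13 — prev 13 → HIT
2: bank 0 row 14 — prev 13 → CONFLICT
3: bank 0 row 14 — prev 14 → HIT
4: bank 0 row 14 — prev 14 → HIT
5: bank 0 row 14 — prev 14 → HIT
6: bank 0 row 14 — prev 14 → HIT
7: bank 0 row 10 — prev 14 → CONFLICT
8: bank 2 row 12 — prev None → EMPTY
9: bank 2 row 12 — prev 12 → HIT
10: bank 2 row 10 — prev 12 → CONFLICT
11: bank 2 row 6 — prev 10 → CONFLICT
12: bank 2 row 6 — prev 6 → HIT
13: bank 1 row 7 — prev None → EMPTY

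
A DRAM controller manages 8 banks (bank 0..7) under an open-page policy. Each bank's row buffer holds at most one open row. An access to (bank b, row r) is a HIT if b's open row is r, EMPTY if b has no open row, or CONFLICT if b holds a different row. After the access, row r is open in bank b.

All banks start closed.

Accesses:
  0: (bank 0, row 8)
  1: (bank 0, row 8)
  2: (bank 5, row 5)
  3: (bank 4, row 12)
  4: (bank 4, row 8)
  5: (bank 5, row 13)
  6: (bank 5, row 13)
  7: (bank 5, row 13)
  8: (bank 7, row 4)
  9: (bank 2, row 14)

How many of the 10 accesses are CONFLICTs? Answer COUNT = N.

COUNT = 2

#0 (0,8) E
#1 (0,8) H  (was 8)
#2 (5,5) E
#3 (4,12) E
#4 (4,8) C  (was 12)
#5 (5,13) C  (was 5)
#6 (5,13) H  (was 13)
#7 (5,13) H  (was 13)
#8 (7,4) E
#9 (2,14) E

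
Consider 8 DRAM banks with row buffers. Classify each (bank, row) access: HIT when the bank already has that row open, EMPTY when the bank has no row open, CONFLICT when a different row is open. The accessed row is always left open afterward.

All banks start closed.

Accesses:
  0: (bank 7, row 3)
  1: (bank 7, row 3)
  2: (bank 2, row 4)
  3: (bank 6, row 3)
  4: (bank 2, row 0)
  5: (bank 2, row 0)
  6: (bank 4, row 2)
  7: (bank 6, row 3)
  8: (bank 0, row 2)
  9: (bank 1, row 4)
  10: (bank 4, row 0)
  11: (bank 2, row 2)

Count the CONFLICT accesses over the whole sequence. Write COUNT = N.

step 0: bank7 None->3 [EMPTY]
step 1: bank7 3->3 [HIT]
step 2: bank2 None->4 [EMPTY]
step 3: bank6 None->3 [EMPTY]
step 4: bank2 4->0 [CONFLICT]
step 5: bank2 0->0 [HIT]
step 6: bank4 None->2 [EMPTY]
step 7: bank6 3->3 [HIT]
step 8: bank0 None->2 [EMPTY]
step 9: bank1 None->4 [EMPTY]
step 10: bank4 2->0 [CONFLICT]
step 11: bank2 0->2 [CONFLICT]

COUNT = 3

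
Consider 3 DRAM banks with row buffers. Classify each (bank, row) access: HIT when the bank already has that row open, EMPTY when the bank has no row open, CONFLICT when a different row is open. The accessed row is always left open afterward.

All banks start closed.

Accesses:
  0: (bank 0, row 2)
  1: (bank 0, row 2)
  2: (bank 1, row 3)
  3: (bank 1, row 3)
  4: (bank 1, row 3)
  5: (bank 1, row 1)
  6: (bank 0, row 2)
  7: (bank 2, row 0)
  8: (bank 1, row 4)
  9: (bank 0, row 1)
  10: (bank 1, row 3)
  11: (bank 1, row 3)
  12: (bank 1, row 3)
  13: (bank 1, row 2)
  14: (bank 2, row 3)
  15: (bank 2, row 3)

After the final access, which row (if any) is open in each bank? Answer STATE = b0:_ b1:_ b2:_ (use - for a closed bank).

  [0] b0 r2: no row ⇒ E
  [1] b0 r2: had r2 ⇒ H
  [2] b1 r3: no row ⇒ E
  [3] b1 r3: had r3 ⇒ H
  [4] b1 r3: had r3 ⇒ H
  [5] b1 r1: had r3 ⇒ C
  [6] b0 r2: had r2 ⇒ H
  [7] b2 r0: no row ⇒ E
  [8] b1 r4: had r1 ⇒ C
  [9] b0 r1: had r2 ⇒ C
  [10] b1 r3: had r4 ⇒ C
  [11] b1 r3: had r3 ⇒ H
  [12] b1 r3: had r3 ⇒ H
  [13] b1 r2: had r3 ⇒ C
  [14] b2 r3: had r0 ⇒ C
  [15] b2 r3: had r3 ⇒ H

STATE = b0:1 b1:2 b2:3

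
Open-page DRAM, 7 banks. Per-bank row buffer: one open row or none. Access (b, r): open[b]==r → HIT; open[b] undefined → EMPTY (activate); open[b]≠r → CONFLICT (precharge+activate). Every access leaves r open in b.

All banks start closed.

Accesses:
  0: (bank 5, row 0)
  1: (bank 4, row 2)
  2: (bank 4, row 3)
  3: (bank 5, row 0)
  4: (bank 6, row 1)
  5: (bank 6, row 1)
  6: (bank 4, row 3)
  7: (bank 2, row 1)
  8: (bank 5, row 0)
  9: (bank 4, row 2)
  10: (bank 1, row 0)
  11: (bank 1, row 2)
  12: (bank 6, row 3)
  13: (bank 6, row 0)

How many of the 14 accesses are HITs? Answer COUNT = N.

step 0: bank5 None->0 [EMPTY]
step 1: bank4 None->2 [EMPTY]
step 2: bank4 2->3 [CONFLICT]
step 3: bank5 0->0 [HIT]
step 4: bank6 None->1 [EMPTY]
step 5: bank6 1->1 [HIT]
step 6: bank4 3->3 [HIT]
step 7: bank2 None->1 [EMPTY]
step 8: bank5 0->0 [HIT]
step 9: bank4 3->2 [CONFLICT]
step 10: bank1 None->0 [EMPTY]
step 11: bank1 0->2 [CONFLICT]
step 12: bank6 1->3 [CONFLICT]
step 13: bank6 3->0 [CONFLICT]

COUNT = 4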